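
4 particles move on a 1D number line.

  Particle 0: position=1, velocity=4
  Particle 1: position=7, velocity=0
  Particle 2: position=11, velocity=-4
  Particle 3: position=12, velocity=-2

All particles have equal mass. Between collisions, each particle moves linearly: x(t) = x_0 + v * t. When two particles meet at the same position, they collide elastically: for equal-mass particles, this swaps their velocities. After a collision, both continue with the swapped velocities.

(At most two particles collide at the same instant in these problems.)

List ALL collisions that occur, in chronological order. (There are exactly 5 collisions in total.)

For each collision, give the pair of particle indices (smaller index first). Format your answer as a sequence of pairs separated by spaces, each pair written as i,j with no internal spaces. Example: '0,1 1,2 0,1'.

Answer: 1,2 0,1 1,2 2,3 1,2

Derivation:
Collision at t=1: particles 1 and 2 swap velocities; positions: p0=5 p1=7 p2=7 p3=10; velocities now: v0=4 v1=-4 v2=0 v3=-2
Collision at t=5/4: particles 0 and 1 swap velocities; positions: p0=6 p1=6 p2=7 p3=19/2; velocities now: v0=-4 v1=4 v2=0 v3=-2
Collision at t=3/2: particles 1 and 2 swap velocities; positions: p0=5 p1=7 p2=7 p3=9; velocities now: v0=-4 v1=0 v2=4 v3=-2
Collision at t=11/6: particles 2 and 3 swap velocities; positions: p0=11/3 p1=7 p2=25/3 p3=25/3; velocities now: v0=-4 v1=0 v2=-2 v3=4
Collision at t=5/2: particles 1 and 2 swap velocities; positions: p0=1 p1=7 p2=7 p3=11; velocities now: v0=-4 v1=-2 v2=0 v3=4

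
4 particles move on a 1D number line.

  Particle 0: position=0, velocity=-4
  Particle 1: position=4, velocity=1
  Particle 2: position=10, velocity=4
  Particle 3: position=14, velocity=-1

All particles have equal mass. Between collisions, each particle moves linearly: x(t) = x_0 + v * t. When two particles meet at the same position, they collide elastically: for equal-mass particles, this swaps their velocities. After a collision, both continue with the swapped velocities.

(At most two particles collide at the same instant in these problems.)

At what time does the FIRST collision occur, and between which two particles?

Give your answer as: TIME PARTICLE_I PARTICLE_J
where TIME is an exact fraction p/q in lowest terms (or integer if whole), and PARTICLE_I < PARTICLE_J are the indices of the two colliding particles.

Pair (0,1): pos 0,4 vel -4,1 -> not approaching (rel speed -5 <= 0)
Pair (1,2): pos 4,10 vel 1,4 -> not approaching (rel speed -3 <= 0)
Pair (2,3): pos 10,14 vel 4,-1 -> gap=4, closing at 5/unit, collide at t=4/5
Earliest collision: t=4/5 between 2 and 3

Answer: 4/5 2 3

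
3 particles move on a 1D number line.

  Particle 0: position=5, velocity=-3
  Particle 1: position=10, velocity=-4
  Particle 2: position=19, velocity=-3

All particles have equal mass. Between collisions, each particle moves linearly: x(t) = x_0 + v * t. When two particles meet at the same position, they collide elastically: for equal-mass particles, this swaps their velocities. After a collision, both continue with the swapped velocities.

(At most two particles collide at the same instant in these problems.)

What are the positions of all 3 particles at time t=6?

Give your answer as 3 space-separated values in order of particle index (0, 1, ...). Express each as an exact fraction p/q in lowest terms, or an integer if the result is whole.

Answer: -14 -13 1

Derivation:
Collision at t=5: particles 0 and 1 swap velocities; positions: p0=-10 p1=-10 p2=4; velocities now: v0=-4 v1=-3 v2=-3
Advance to t=6 (no further collisions before then); velocities: v0=-4 v1=-3 v2=-3; positions = -14 -13 1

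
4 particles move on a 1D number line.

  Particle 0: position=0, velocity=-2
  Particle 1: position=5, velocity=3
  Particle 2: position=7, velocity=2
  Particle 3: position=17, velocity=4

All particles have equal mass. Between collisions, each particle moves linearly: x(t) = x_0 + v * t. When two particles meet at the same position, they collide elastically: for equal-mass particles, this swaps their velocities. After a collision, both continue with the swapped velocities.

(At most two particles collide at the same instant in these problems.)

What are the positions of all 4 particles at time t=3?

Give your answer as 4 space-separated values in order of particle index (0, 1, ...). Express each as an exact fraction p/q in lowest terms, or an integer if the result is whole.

Answer: -6 13 14 29

Derivation:
Collision at t=2: particles 1 and 2 swap velocities; positions: p0=-4 p1=11 p2=11 p3=25; velocities now: v0=-2 v1=2 v2=3 v3=4
Advance to t=3 (no further collisions before then); velocities: v0=-2 v1=2 v2=3 v3=4; positions = -6 13 14 29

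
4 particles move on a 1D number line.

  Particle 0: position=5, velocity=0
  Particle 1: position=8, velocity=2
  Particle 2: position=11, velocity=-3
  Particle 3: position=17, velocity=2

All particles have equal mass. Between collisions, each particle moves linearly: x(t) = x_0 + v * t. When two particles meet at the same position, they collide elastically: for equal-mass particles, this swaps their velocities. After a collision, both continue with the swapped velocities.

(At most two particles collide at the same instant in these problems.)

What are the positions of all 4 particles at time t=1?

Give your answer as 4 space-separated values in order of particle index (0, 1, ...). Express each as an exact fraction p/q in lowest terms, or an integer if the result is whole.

Answer: 5 8 10 19

Derivation:
Collision at t=3/5: particles 1 and 2 swap velocities; positions: p0=5 p1=46/5 p2=46/5 p3=91/5; velocities now: v0=0 v1=-3 v2=2 v3=2
Advance to t=1 (no further collisions before then); velocities: v0=0 v1=-3 v2=2 v3=2; positions = 5 8 10 19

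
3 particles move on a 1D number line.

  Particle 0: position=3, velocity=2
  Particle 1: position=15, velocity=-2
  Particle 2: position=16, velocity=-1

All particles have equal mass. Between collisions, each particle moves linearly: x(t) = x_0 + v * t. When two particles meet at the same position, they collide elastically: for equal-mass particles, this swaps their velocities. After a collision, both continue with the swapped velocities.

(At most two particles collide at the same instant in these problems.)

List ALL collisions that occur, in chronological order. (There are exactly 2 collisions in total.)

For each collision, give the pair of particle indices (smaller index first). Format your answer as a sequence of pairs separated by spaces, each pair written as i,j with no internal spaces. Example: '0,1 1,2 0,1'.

Collision at t=3: particles 0 and 1 swap velocities; positions: p0=9 p1=9 p2=13; velocities now: v0=-2 v1=2 v2=-1
Collision at t=13/3: particles 1 and 2 swap velocities; positions: p0=19/3 p1=35/3 p2=35/3; velocities now: v0=-2 v1=-1 v2=2

Answer: 0,1 1,2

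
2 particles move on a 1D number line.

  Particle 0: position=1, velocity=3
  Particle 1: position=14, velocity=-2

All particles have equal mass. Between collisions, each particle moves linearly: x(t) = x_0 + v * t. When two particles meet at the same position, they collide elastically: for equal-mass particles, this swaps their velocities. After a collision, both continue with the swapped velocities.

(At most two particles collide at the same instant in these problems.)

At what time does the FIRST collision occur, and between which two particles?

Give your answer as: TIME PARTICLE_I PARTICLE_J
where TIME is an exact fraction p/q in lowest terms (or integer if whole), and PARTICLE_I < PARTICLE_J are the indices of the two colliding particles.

Answer: 13/5 0 1

Derivation:
Pair (0,1): pos 1,14 vel 3,-2 -> gap=13, closing at 5/unit, collide at t=13/5
Earliest collision: t=13/5 between 0 and 1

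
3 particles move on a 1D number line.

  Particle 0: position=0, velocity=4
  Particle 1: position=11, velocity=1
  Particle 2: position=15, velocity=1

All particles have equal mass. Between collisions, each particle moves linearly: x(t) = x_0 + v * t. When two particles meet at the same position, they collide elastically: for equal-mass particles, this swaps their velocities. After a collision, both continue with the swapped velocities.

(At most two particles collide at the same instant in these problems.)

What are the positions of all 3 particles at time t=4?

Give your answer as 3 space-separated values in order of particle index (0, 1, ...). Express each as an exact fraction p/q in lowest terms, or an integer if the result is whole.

Collision at t=11/3: particles 0 and 1 swap velocities; positions: p0=44/3 p1=44/3 p2=56/3; velocities now: v0=1 v1=4 v2=1
Advance to t=4 (no further collisions before then); velocities: v0=1 v1=4 v2=1; positions = 15 16 19

Answer: 15 16 19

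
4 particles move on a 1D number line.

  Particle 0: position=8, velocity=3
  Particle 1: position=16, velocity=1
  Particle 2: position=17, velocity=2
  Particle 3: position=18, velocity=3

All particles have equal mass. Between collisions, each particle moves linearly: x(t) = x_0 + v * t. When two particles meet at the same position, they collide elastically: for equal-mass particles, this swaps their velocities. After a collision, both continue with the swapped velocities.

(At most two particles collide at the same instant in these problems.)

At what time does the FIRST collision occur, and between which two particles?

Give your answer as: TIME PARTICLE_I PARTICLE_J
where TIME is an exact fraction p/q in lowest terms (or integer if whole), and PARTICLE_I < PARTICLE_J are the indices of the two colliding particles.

Pair (0,1): pos 8,16 vel 3,1 -> gap=8, closing at 2/unit, collide at t=4
Pair (1,2): pos 16,17 vel 1,2 -> not approaching (rel speed -1 <= 0)
Pair (2,3): pos 17,18 vel 2,3 -> not approaching (rel speed -1 <= 0)
Earliest collision: t=4 between 0 and 1

Answer: 4 0 1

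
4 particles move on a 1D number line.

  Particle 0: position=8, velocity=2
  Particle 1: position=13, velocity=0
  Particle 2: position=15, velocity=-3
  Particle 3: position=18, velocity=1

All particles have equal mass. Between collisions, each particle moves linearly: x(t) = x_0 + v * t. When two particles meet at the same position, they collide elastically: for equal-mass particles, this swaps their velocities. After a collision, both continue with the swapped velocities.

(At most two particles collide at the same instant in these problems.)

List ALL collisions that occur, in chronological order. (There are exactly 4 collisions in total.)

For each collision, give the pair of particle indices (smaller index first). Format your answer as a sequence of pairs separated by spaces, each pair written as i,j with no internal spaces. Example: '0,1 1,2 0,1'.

Answer: 1,2 0,1 1,2 2,3

Derivation:
Collision at t=2/3: particles 1 and 2 swap velocities; positions: p0=28/3 p1=13 p2=13 p3=56/3; velocities now: v0=2 v1=-3 v2=0 v3=1
Collision at t=7/5: particles 0 and 1 swap velocities; positions: p0=54/5 p1=54/5 p2=13 p3=97/5; velocities now: v0=-3 v1=2 v2=0 v3=1
Collision at t=5/2: particles 1 and 2 swap velocities; positions: p0=15/2 p1=13 p2=13 p3=41/2; velocities now: v0=-3 v1=0 v2=2 v3=1
Collision at t=10: particles 2 and 3 swap velocities; positions: p0=-15 p1=13 p2=28 p3=28; velocities now: v0=-3 v1=0 v2=1 v3=2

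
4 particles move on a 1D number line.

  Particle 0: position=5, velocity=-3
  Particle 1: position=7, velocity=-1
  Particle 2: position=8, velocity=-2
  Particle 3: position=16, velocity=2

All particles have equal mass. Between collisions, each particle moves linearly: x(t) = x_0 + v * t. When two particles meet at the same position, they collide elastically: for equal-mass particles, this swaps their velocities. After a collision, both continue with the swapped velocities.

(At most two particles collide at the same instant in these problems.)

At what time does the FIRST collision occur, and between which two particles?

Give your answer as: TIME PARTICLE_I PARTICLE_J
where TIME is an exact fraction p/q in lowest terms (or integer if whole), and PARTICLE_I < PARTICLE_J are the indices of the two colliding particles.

Pair (0,1): pos 5,7 vel -3,-1 -> not approaching (rel speed -2 <= 0)
Pair (1,2): pos 7,8 vel -1,-2 -> gap=1, closing at 1/unit, collide at t=1
Pair (2,3): pos 8,16 vel -2,2 -> not approaching (rel speed -4 <= 0)
Earliest collision: t=1 between 1 and 2

Answer: 1 1 2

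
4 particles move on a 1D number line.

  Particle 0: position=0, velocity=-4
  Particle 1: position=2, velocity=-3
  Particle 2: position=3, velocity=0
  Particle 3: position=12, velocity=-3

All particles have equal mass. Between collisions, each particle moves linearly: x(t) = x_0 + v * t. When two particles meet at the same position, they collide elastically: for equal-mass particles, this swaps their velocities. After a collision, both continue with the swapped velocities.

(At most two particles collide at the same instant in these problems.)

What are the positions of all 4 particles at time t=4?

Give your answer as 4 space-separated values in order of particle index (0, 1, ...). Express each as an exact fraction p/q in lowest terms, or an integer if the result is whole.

Answer: -16 -10 0 3

Derivation:
Collision at t=3: particles 2 and 3 swap velocities; positions: p0=-12 p1=-7 p2=3 p3=3; velocities now: v0=-4 v1=-3 v2=-3 v3=0
Advance to t=4 (no further collisions before then); velocities: v0=-4 v1=-3 v2=-3 v3=0; positions = -16 -10 0 3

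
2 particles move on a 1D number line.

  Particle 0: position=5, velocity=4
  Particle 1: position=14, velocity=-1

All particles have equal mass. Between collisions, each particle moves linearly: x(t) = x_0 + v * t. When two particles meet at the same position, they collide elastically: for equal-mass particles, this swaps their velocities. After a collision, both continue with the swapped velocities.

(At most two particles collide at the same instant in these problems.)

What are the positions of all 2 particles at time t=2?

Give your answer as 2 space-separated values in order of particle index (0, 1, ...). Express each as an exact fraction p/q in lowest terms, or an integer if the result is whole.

Answer: 12 13

Derivation:
Collision at t=9/5: particles 0 and 1 swap velocities; positions: p0=61/5 p1=61/5; velocities now: v0=-1 v1=4
Advance to t=2 (no further collisions before then); velocities: v0=-1 v1=4; positions = 12 13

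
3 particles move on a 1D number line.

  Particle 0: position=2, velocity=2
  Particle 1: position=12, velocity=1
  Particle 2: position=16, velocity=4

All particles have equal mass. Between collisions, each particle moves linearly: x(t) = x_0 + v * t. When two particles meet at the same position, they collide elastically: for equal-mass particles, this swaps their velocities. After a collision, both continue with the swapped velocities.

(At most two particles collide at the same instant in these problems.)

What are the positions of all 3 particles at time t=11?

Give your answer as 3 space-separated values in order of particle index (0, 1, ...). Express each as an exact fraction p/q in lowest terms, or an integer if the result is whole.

Answer: 23 24 60

Derivation:
Collision at t=10: particles 0 and 1 swap velocities; positions: p0=22 p1=22 p2=56; velocities now: v0=1 v1=2 v2=4
Advance to t=11 (no further collisions before then); velocities: v0=1 v1=2 v2=4; positions = 23 24 60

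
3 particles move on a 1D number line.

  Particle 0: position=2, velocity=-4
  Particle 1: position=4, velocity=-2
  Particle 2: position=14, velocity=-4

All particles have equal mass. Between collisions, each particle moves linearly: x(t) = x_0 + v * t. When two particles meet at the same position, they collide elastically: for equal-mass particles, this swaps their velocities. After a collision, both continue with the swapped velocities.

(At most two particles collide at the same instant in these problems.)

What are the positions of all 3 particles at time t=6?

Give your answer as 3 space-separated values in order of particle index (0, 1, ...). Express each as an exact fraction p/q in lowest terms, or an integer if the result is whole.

Collision at t=5: particles 1 and 2 swap velocities; positions: p0=-18 p1=-6 p2=-6; velocities now: v0=-4 v1=-4 v2=-2
Advance to t=6 (no further collisions before then); velocities: v0=-4 v1=-4 v2=-2; positions = -22 -10 -8

Answer: -22 -10 -8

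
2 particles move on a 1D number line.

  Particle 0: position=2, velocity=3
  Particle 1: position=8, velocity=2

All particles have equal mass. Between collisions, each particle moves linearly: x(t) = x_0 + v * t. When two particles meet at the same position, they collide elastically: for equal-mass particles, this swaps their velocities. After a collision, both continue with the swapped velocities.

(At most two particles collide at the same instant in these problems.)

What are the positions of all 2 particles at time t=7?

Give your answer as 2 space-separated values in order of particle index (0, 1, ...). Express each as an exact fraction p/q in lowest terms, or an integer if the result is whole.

Collision at t=6: particles 0 and 1 swap velocities; positions: p0=20 p1=20; velocities now: v0=2 v1=3
Advance to t=7 (no further collisions before then); velocities: v0=2 v1=3; positions = 22 23

Answer: 22 23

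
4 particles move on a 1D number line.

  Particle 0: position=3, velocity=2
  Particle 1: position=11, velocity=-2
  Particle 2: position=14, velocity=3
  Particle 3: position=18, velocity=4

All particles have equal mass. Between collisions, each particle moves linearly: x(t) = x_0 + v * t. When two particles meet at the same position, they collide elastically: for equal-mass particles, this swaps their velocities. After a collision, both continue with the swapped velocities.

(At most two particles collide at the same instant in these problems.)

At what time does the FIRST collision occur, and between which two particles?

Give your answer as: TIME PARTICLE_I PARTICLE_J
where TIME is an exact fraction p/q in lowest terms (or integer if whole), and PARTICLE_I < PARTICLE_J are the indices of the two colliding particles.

Pair (0,1): pos 3,11 vel 2,-2 -> gap=8, closing at 4/unit, collide at t=2
Pair (1,2): pos 11,14 vel -2,3 -> not approaching (rel speed -5 <= 0)
Pair (2,3): pos 14,18 vel 3,4 -> not approaching (rel speed -1 <= 0)
Earliest collision: t=2 between 0 and 1

Answer: 2 0 1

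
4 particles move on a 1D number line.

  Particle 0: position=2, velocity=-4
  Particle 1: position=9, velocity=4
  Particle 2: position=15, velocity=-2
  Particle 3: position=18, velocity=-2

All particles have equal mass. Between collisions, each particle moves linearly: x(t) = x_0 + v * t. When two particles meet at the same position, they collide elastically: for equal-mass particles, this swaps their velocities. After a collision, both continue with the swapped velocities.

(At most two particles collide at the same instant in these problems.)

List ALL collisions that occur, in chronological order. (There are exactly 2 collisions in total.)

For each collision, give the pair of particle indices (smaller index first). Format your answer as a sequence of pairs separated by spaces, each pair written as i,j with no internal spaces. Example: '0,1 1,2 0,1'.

Collision at t=1: particles 1 and 2 swap velocities; positions: p0=-2 p1=13 p2=13 p3=16; velocities now: v0=-4 v1=-2 v2=4 v3=-2
Collision at t=3/2: particles 2 and 3 swap velocities; positions: p0=-4 p1=12 p2=15 p3=15; velocities now: v0=-4 v1=-2 v2=-2 v3=4

Answer: 1,2 2,3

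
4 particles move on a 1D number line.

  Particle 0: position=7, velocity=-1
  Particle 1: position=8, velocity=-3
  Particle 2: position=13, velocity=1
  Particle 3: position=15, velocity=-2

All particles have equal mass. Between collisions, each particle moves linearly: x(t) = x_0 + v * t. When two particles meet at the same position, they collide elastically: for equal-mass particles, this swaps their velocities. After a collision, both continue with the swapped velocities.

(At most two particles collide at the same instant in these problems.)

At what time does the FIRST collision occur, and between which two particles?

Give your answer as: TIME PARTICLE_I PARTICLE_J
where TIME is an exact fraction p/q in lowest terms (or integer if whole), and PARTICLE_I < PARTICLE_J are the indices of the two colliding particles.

Pair (0,1): pos 7,8 vel -1,-3 -> gap=1, closing at 2/unit, collide at t=1/2
Pair (1,2): pos 8,13 vel -3,1 -> not approaching (rel speed -4 <= 0)
Pair (2,3): pos 13,15 vel 1,-2 -> gap=2, closing at 3/unit, collide at t=2/3
Earliest collision: t=1/2 between 0 and 1

Answer: 1/2 0 1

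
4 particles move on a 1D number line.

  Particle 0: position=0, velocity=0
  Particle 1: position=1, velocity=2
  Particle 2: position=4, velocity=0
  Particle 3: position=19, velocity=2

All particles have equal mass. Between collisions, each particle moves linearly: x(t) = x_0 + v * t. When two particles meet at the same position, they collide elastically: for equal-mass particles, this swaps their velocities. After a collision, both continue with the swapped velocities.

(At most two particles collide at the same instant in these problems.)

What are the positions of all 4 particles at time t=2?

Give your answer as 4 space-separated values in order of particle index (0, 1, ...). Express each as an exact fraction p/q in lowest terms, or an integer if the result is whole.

Answer: 0 4 5 23

Derivation:
Collision at t=3/2: particles 1 and 2 swap velocities; positions: p0=0 p1=4 p2=4 p3=22; velocities now: v0=0 v1=0 v2=2 v3=2
Advance to t=2 (no further collisions before then); velocities: v0=0 v1=0 v2=2 v3=2; positions = 0 4 5 23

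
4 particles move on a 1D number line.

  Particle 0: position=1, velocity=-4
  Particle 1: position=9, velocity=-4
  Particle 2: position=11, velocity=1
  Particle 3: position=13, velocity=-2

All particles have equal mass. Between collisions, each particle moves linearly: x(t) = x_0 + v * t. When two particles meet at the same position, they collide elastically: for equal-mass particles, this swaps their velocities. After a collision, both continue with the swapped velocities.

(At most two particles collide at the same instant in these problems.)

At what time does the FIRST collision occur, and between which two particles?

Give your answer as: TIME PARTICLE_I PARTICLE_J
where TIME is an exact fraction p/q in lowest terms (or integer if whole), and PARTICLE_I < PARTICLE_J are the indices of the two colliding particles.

Pair (0,1): pos 1,9 vel -4,-4 -> not approaching (rel speed 0 <= 0)
Pair (1,2): pos 9,11 vel -4,1 -> not approaching (rel speed -5 <= 0)
Pair (2,3): pos 11,13 vel 1,-2 -> gap=2, closing at 3/unit, collide at t=2/3
Earliest collision: t=2/3 between 2 and 3

Answer: 2/3 2 3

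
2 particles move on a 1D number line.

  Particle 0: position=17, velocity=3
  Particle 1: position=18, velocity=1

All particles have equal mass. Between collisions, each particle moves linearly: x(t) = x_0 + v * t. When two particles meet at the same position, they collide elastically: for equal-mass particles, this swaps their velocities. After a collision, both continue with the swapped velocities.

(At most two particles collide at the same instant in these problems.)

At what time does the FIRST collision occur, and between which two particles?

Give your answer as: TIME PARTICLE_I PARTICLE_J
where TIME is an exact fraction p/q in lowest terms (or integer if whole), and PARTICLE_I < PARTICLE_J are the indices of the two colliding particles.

Pair (0,1): pos 17,18 vel 3,1 -> gap=1, closing at 2/unit, collide at t=1/2
Earliest collision: t=1/2 between 0 and 1

Answer: 1/2 0 1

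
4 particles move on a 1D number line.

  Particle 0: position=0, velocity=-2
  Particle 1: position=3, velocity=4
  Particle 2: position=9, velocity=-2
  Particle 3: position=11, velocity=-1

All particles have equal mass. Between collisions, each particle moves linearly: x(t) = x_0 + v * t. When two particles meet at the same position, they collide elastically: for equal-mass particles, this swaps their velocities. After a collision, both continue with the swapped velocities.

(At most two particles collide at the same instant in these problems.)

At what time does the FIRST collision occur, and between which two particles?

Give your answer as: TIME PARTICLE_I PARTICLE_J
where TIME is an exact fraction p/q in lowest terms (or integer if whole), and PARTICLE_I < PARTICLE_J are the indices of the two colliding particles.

Answer: 1 1 2

Derivation:
Pair (0,1): pos 0,3 vel -2,4 -> not approaching (rel speed -6 <= 0)
Pair (1,2): pos 3,9 vel 4,-2 -> gap=6, closing at 6/unit, collide at t=1
Pair (2,3): pos 9,11 vel -2,-1 -> not approaching (rel speed -1 <= 0)
Earliest collision: t=1 between 1 and 2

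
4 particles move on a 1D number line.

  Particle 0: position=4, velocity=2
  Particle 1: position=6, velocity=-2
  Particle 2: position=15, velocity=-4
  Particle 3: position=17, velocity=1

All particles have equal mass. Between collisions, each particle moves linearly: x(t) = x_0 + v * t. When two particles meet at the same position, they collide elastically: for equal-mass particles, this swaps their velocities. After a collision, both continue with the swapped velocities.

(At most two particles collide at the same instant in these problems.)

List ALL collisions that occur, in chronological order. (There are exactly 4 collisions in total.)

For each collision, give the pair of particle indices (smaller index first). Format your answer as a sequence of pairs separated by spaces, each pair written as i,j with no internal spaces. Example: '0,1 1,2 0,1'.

Answer: 0,1 1,2 0,1 2,3

Derivation:
Collision at t=1/2: particles 0 and 1 swap velocities; positions: p0=5 p1=5 p2=13 p3=35/2; velocities now: v0=-2 v1=2 v2=-4 v3=1
Collision at t=11/6: particles 1 and 2 swap velocities; positions: p0=7/3 p1=23/3 p2=23/3 p3=113/6; velocities now: v0=-2 v1=-4 v2=2 v3=1
Collision at t=9/2: particles 0 and 1 swap velocities; positions: p0=-3 p1=-3 p2=13 p3=43/2; velocities now: v0=-4 v1=-2 v2=2 v3=1
Collision at t=13: particles 2 and 3 swap velocities; positions: p0=-37 p1=-20 p2=30 p3=30; velocities now: v0=-4 v1=-2 v2=1 v3=2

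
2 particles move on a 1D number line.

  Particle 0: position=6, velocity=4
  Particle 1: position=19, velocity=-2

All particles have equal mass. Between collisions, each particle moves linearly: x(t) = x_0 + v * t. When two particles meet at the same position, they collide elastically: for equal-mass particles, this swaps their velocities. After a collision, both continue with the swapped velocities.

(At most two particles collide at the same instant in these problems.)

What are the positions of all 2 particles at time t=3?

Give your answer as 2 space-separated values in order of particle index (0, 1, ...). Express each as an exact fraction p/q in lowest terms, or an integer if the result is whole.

Collision at t=13/6: particles 0 and 1 swap velocities; positions: p0=44/3 p1=44/3; velocities now: v0=-2 v1=4
Advance to t=3 (no further collisions before then); velocities: v0=-2 v1=4; positions = 13 18

Answer: 13 18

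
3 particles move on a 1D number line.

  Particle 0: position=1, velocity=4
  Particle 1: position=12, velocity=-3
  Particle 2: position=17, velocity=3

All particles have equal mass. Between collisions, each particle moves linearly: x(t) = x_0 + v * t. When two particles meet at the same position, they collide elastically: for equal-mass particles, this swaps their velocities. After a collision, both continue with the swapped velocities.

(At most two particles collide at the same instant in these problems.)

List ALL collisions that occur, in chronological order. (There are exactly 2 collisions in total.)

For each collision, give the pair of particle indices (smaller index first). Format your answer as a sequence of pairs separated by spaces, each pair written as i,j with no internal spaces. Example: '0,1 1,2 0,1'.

Collision at t=11/7: particles 0 and 1 swap velocities; positions: p0=51/7 p1=51/7 p2=152/7; velocities now: v0=-3 v1=4 v2=3
Collision at t=16: particles 1 and 2 swap velocities; positions: p0=-36 p1=65 p2=65; velocities now: v0=-3 v1=3 v2=4

Answer: 0,1 1,2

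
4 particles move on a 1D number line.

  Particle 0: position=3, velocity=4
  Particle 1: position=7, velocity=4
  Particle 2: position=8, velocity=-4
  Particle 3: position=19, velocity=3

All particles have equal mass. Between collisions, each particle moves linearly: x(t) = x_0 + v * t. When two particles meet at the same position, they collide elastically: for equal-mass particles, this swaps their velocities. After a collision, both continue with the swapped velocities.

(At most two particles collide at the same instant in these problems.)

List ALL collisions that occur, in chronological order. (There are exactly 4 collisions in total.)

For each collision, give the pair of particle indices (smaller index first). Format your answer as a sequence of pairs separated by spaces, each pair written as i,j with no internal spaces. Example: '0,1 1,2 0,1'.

Collision at t=1/8: particles 1 and 2 swap velocities; positions: p0=7/2 p1=15/2 p2=15/2 p3=155/8; velocities now: v0=4 v1=-4 v2=4 v3=3
Collision at t=5/8: particles 0 and 1 swap velocities; positions: p0=11/2 p1=11/2 p2=19/2 p3=167/8; velocities now: v0=-4 v1=4 v2=4 v3=3
Collision at t=12: particles 2 and 3 swap velocities; positions: p0=-40 p1=51 p2=55 p3=55; velocities now: v0=-4 v1=4 v2=3 v3=4
Collision at t=16: particles 1 and 2 swap velocities; positions: p0=-56 p1=67 p2=67 p3=71; velocities now: v0=-4 v1=3 v2=4 v3=4

Answer: 1,2 0,1 2,3 1,2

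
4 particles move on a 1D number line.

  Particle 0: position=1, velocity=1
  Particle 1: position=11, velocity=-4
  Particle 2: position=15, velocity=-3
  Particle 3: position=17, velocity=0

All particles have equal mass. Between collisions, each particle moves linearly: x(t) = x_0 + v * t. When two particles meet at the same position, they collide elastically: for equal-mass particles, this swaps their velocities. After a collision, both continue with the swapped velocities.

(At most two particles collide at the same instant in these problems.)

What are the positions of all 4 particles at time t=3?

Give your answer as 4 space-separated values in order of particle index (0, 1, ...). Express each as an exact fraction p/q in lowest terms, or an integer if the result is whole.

Collision at t=2: particles 0 and 1 swap velocities; positions: p0=3 p1=3 p2=9 p3=17; velocities now: v0=-4 v1=1 v2=-3 v3=0
Advance to t=3 (no further collisions before then); velocities: v0=-4 v1=1 v2=-3 v3=0; positions = -1 4 6 17

Answer: -1 4 6 17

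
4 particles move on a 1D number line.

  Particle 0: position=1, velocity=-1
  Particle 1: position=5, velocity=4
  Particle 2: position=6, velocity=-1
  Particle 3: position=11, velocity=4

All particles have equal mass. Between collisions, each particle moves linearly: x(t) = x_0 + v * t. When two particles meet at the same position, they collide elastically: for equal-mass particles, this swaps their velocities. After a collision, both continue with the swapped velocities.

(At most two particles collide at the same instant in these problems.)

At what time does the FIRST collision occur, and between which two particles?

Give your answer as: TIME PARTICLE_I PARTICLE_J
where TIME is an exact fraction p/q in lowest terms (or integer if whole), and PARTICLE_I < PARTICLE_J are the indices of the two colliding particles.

Answer: 1/5 1 2

Derivation:
Pair (0,1): pos 1,5 vel -1,4 -> not approaching (rel speed -5 <= 0)
Pair (1,2): pos 5,6 vel 4,-1 -> gap=1, closing at 5/unit, collide at t=1/5
Pair (2,3): pos 6,11 vel -1,4 -> not approaching (rel speed -5 <= 0)
Earliest collision: t=1/5 between 1 and 2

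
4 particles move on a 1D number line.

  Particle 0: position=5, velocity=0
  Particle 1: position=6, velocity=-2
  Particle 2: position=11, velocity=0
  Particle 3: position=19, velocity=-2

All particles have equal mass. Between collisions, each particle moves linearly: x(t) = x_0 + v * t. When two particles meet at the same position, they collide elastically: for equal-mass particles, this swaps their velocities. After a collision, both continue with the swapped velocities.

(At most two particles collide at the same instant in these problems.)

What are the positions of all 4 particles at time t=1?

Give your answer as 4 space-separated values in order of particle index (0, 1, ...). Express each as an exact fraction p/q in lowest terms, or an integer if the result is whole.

Answer: 4 5 11 17

Derivation:
Collision at t=1/2: particles 0 and 1 swap velocities; positions: p0=5 p1=5 p2=11 p3=18; velocities now: v0=-2 v1=0 v2=0 v3=-2
Advance to t=1 (no further collisions before then); velocities: v0=-2 v1=0 v2=0 v3=-2; positions = 4 5 11 17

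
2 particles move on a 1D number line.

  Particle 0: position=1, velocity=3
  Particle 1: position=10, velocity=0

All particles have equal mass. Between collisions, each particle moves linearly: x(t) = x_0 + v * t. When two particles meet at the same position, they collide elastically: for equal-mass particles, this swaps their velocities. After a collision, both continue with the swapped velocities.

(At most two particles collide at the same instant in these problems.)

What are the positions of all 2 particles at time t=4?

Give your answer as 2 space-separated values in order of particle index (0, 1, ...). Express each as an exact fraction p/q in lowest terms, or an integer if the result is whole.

Collision at t=3: particles 0 and 1 swap velocities; positions: p0=10 p1=10; velocities now: v0=0 v1=3
Advance to t=4 (no further collisions before then); velocities: v0=0 v1=3; positions = 10 13

Answer: 10 13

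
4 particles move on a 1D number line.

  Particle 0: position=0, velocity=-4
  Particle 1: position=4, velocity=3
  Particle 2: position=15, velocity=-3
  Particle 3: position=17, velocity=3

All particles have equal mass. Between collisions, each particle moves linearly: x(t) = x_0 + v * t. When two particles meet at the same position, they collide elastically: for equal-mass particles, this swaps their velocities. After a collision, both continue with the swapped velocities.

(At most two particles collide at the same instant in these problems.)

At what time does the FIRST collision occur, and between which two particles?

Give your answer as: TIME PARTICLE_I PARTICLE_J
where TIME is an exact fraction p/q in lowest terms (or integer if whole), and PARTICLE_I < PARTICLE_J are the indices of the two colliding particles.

Pair (0,1): pos 0,4 vel -4,3 -> not approaching (rel speed -7 <= 0)
Pair (1,2): pos 4,15 vel 3,-3 -> gap=11, closing at 6/unit, collide at t=11/6
Pair (2,3): pos 15,17 vel -3,3 -> not approaching (rel speed -6 <= 0)
Earliest collision: t=11/6 between 1 and 2

Answer: 11/6 1 2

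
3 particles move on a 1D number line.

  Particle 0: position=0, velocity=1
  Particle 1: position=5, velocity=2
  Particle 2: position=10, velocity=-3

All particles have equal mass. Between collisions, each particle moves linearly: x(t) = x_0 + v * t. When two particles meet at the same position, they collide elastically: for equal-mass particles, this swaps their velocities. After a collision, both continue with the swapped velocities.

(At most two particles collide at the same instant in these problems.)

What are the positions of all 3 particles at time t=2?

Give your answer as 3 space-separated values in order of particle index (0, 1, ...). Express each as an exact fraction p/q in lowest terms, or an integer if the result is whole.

Answer: 2 4 9

Derivation:
Collision at t=1: particles 1 and 2 swap velocities; positions: p0=1 p1=7 p2=7; velocities now: v0=1 v1=-3 v2=2
Advance to t=2 (no further collisions before then); velocities: v0=1 v1=-3 v2=2; positions = 2 4 9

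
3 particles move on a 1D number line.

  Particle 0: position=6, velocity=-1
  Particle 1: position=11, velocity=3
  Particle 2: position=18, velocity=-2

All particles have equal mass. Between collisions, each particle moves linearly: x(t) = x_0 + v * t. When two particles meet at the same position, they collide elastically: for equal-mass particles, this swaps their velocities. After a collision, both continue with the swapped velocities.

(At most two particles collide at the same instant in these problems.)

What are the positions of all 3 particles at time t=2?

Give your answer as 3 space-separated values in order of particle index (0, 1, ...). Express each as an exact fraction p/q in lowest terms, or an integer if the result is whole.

Collision at t=7/5: particles 1 and 2 swap velocities; positions: p0=23/5 p1=76/5 p2=76/5; velocities now: v0=-1 v1=-2 v2=3
Advance to t=2 (no further collisions before then); velocities: v0=-1 v1=-2 v2=3; positions = 4 14 17

Answer: 4 14 17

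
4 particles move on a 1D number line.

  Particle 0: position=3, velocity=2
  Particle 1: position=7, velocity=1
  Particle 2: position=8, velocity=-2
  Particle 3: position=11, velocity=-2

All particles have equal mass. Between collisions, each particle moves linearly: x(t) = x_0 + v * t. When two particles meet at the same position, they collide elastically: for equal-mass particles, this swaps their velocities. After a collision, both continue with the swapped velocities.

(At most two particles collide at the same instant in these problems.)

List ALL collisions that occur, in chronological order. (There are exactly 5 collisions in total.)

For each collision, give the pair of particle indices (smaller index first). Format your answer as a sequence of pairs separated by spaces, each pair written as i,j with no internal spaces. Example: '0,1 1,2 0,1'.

Answer: 1,2 0,1 2,3 1,2 2,3

Derivation:
Collision at t=1/3: particles 1 and 2 swap velocities; positions: p0=11/3 p1=22/3 p2=22/3 p3=31/3; velocities now: v0=2 v1=-2 v2=1 v3=-2
Collision at t=5/4: particles 0 and 1 swap velocities; positions: p0=11/2 p1=11/2 p2=33/4 p3=17/2; velocities now: v0=-2 v1=2 v2=1 v3=-2
Collision at t=4/3: particles 2 and 3 swap velocities; positions: p0=16/3 p1=17/3 p2=25/3 p3=25/3; velocities now: v0=-2 v1=2 v2=-2 v3=1
Collision at t=2: particles 1 and 2 swap velocities; positions: p0=4 p1=7 p2=7 p3=9; velocities now: v0=-2 v1=-2 v2=2 v3=1
Collision at t=4: particles 2 and 3 swap velocities; positions: p0=0 p1=3 p2=11 p3=11; velocities now: v0=-2 v1=-2 v2=1 v3=2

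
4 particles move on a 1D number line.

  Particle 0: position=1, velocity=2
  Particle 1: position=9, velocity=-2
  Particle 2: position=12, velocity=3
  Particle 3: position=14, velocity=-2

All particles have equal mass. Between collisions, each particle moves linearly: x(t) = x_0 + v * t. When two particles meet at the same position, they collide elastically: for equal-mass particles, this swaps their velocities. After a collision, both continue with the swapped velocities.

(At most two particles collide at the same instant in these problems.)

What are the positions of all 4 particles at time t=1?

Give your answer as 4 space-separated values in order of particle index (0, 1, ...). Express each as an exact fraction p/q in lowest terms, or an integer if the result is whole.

Collision at t=2/5: particles 2 and 3 swap velocities; positions: p0=9/5 p1=41/5 p2=66/5 p3=66/5; velocities now: v0=2 v1=-2 v2=-2 v3=3
Advance to t=1 (no further collisions before then); velocities: v0=2 v1=-2 v2=-2 v3=3; positions = 3 7 12 15

Answer: 3 7 12 15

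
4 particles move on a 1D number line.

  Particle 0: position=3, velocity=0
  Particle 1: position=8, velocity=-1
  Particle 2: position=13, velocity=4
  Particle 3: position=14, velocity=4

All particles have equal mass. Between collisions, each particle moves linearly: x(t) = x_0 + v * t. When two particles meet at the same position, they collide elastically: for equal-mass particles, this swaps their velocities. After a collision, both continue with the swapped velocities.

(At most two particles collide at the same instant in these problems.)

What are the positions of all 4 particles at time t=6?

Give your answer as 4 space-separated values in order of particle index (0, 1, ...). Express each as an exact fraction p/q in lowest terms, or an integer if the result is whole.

Collision at t=5: particles 0 and 1 swap velocities; positions: p0=3 p1=3 p2=33 p3=34; velocities now: v0=-1 v1=0 v2=4 v3=4
Advance to t=6 (no further collisions before then); velocities: v0=-1 v1=0 v2=4 v3=4; positions = 2 3 37 38

Answer: 2 3 37 38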